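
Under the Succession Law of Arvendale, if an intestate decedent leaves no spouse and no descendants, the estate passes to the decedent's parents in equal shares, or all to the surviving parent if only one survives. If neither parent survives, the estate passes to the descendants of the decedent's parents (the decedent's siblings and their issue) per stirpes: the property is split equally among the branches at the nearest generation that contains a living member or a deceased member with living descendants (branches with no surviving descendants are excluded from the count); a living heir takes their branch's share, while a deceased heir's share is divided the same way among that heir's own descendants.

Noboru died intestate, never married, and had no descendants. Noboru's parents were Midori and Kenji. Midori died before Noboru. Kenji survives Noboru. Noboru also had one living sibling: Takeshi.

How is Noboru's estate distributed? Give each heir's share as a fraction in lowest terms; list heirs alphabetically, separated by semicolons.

Kenji 1

Only one parent, Kenji, survives, so Kenji takes the entire estate. The siblings take nothing because a surviving parent has priority.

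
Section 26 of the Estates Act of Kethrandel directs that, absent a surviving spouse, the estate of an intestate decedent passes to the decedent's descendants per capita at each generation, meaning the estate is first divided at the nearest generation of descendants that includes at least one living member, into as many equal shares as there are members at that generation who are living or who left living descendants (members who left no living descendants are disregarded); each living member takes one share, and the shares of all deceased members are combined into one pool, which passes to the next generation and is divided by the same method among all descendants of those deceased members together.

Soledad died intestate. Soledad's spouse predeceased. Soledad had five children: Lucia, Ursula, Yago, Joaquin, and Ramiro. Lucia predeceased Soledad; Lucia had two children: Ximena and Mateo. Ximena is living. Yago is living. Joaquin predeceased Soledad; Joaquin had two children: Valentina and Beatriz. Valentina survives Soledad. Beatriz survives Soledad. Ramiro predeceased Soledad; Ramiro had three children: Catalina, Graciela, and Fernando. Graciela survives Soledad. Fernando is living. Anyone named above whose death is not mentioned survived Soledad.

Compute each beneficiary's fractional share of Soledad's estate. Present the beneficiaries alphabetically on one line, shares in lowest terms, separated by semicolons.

There is no surviving spouse, so the entire estate passes to Soledad's descendants per capita at each generation.
At generation 1 (Lucia, Ursula, Yago, Joaquin, Ramiro) there are 5 shares of (1)/5 = 1/5 each.
Living: Ursula and Yago — each takes 1/5.
Deceased: Lucia, Joaquin, and Ramiro. Their combined 3/5 is pooled and carried to generation 2.
At generation 2 (Ximena, Mateo, Valentina, Beatriz, Catalina, Graciela, Fernando) there are 7 shares of (3/5)/7 = 3/35 each.
Living: Ximena, Mateo, Valentina, Beatriz, Catalina, Graciela, and Fernando — each takes 3/35.

Beatriz 3/35; Catalina 3/35; Fernando 3/35; Graciela 3/35; Mateo 3/35; Ursula 1/5; Valentina 3/35; Ximena 3/35; Yago 1/5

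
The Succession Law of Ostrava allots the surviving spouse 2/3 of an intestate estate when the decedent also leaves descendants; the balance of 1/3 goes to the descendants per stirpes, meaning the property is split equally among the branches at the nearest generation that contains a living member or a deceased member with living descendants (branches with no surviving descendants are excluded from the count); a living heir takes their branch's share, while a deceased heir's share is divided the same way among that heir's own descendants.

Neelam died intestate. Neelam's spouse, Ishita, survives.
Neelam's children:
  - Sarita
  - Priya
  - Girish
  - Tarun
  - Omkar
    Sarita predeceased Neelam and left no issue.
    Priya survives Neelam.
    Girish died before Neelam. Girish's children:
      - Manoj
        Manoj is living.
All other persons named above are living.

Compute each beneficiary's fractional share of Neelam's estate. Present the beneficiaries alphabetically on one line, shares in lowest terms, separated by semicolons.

Ishita 2/3; Manoj 1/12; Omkar 1/12; Priya 1/12; Tarun 1/12

Ishita, as surviving spouse, takes 2/3.
The remaining 1/3 passes to Neelam's descendants per stirpes.
Sarita left no surviving issue, so that branch lapses and is disregarded.
The 1/3 is divided into 4 equal shares of 1/12 among Priya, Girish, Tarun, Omkar.
Priya is living and takes 1/12.
Girish predeceased; the 1/12 allotted to Girish's branch passes to Girish's issue by representation.
Manoj is the sole taker at this level and receives the full 1/12.
Tarun is living and takes 1/12.
Omkar is living and takes 1/12.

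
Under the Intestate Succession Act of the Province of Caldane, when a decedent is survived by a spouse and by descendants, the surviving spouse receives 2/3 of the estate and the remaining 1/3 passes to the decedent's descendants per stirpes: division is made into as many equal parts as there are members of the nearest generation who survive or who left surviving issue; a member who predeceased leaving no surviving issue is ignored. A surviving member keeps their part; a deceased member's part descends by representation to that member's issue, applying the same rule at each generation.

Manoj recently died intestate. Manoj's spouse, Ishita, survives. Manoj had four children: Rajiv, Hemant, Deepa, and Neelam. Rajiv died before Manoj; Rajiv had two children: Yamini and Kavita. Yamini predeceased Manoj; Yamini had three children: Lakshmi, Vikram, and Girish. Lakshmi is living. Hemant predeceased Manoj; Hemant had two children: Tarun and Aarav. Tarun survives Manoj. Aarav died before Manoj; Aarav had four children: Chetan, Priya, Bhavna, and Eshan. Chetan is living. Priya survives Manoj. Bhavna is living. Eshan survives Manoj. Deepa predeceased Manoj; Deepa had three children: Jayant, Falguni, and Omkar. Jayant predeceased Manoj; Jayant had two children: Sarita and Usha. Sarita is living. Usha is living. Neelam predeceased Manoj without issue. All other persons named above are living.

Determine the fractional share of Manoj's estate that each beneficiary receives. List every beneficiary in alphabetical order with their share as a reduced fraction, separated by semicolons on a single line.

Bhavna 1/72; Chetan 1/72; Eshan 1/72; Falguni 1/27; Girish 1/54; Ishita 2/3; Kavita 1/18; Lakshmi 1/54; Omkar 1/27; Priya 1/72; Sarita 1/54; Tarun 1/18; Usha 1/54; Vikram 1/54

Ishita, as surviving spouse, takes 2/3.
The remaining 1/3 passes to Manoj's descendants per stirpes.
Neelam left no surviving issue, so that branch lapses and is disregarded.
The 1/3 is divided into 3 equal shares of 1/9 among Rajiv, Hemant, Deepa.
Rajiv predeceased; the 1/9 allotted to Rajiv's branch passes to Rajiv's issue by representation.
The 1/9 is divided into 2 equal shares of 1/18 among Yamini, Kavita.
Yamini predeceased; the 1/18 allotted to Yamini's branch passes to Yamini's issue by representation.
The 1/18 is divided into 3 equal shares of 1/54 among Lakshmi, Vikram, Girish.
Lakshmi is living and takes 1/54.
Vikram is living and takes 1/54.
Girish is living and takes 1/54.
Kavita is living and takes 1/18.
Hemant predeceased; the 1/9 allotted to Hemant's branch passes to Hemant's issue by representation.
The 1/9 is divided into 2 equal shares of 1/18 among Tarun, Aarav.
Tarun is living and takes 1/18.
Aarav predeceased; the 1/18 allotted to Aarav's branch passes to Aarav's issue by representation.
The 1/18 is divided into 4 equal shares of 1/72 among Chetan, Priya, Bhavna, Eshan.
Chetan is living and takes 1/72.
Priya is living and takes 1/72.
Bhavna is living and takes 1/72.
Eshan is living and takes 1/72.
Deepa predeceased; the 1/9 allotted to Deepa's branch passes to Deepa's issue by representation.
The 1/9 is divided into 3 equal shares of 1/27 among Jayant, Falguni, Omkar.
Jayant predeceased; the 1/27 allotted to Jayant's branch passes to Jayant's issue by representation.
The 1/27 is divided into 2 equal shares of 1/54 among Sarita, Usha.
Sarita is living and takes 1/54.
Usha is living and takes 1/54.
Falguni is living and takes 1/27.
Omkar is living and takes 1/27.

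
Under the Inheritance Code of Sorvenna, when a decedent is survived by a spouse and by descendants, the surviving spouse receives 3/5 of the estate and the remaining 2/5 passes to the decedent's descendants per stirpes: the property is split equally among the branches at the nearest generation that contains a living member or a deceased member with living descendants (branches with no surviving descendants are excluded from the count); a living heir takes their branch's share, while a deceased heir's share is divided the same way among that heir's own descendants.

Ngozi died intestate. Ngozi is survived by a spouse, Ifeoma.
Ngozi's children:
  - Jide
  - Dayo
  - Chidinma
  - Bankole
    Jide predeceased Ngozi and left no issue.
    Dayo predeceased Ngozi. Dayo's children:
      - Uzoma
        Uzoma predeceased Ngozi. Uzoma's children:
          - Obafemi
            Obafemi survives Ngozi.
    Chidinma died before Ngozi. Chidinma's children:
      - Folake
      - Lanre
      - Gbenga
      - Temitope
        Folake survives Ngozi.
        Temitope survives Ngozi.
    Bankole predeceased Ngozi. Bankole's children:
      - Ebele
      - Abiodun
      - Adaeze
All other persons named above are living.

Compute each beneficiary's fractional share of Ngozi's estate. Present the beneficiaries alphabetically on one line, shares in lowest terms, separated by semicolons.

Abiodun 2/45; Adaeze 2/45; Ebele 2/45; Folake 1/30; Gbenga 1/30; Ifeoma 3/5; Lanre 1/30; Obafemi 2/15; Temitope 1/30

Ifeoma, as surviving spouse, takes 3/5.
The remaining 2/5 passes to Ngozi's descendants per stirpes.
Jide left no surviving issue, so that branch lapses and is disregarded.
The 2/5 is divided into 3 equal shares of 2/15 among Dayo, Chidinma, Bankole.
Dayo predeceased; the 2/15 allotted to Dayo's branch passes to Dayo's issue by representation.
Uzoma's line is the sole branch at this level, so the full 2/15 passes to Uzoma's issue by representation.
Obafemi is the sole taker at this level and receives the full 2/15.
Chidinma predeceased; the 2/15 allotted to Chidinma's branch passes to Chidinma's issue by representation.
The 2/15 is divided into 4 equal shares of 1/30 among Folake, Lanre, Gbenga, Temitope.
Folake is living and takes 1/30.
Lanre is living and takes 1/30.
Gbenga is living and takes 1/30.
Temitope is living and takes 1/30.
Bankole predeceased; the 2/15 allotted to Bankole's branch passes to Bankole's issue by representation.
The 2/15 is divided into 3 equal shares of 2/45 among Ebele, Abiodun, Adaeze.
Ebele is living and takes 2/45.
Abiodun is living and takes 2/45.
Adaeze is living and takes 2/45.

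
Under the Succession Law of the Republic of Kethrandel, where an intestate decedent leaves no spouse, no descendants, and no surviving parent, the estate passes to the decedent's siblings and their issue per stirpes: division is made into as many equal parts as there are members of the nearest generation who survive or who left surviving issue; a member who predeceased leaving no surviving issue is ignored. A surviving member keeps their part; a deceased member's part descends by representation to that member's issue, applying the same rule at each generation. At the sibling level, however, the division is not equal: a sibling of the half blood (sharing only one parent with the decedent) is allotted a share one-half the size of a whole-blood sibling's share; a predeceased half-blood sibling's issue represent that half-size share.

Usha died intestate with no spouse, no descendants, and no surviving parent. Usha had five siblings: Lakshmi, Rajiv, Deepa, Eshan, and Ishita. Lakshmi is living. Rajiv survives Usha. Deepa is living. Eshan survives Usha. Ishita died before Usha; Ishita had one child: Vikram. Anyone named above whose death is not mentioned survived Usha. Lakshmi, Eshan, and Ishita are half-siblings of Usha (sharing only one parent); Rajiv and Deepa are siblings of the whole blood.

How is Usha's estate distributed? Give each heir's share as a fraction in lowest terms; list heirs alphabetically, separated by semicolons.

No spouse, descendants, or parent survives, so the estate passes to Usha's siblings per stirpes.
Half-blood siblings count for one-half the weight of whole-blood siblings at the initial division.
Dividing 1 in proportion to weights (total weight 7/2): Lakshmi (weight 1/2) → 1/7; Rajiv (weight 1) → 2/7; Deepa (weight 1) → 2/7; Eshan (weight 1/2) → 1/7; Ishita (weight 1/2) → 1/7.
Lakshmi is living and takes 1/7.
Rajiv is living and takes 2/7.
Deepa is living and takes 2/7.
Eshan is living and takes 1/7.
Ishita predeceased; the 1/7 allotted to Ishita's branch passes to Ishita's issue by representation.
Vikram is the sole taker at this level and receives the full 1/7.

Deepa 2/7; Eshan 1/7; Lakshmi 1/7; Rajiv 2/7; Vikram 1/7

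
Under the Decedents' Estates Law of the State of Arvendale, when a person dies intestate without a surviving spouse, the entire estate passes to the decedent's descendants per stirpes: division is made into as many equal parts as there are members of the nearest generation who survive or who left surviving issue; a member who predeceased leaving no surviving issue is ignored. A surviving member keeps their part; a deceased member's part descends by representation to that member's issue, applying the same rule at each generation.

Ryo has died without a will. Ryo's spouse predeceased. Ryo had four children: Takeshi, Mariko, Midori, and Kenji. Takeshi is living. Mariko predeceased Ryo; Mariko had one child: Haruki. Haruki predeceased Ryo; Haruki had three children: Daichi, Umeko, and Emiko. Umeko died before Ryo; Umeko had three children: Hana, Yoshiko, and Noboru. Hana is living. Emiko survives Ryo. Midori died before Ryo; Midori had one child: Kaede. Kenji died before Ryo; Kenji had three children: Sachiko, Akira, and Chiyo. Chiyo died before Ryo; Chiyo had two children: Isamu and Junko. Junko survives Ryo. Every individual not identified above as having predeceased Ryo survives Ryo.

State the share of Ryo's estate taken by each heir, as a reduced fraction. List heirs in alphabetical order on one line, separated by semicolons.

Akira 1/12; Daichi 1/12; Emiko 1/12; Hana 1/36; Isamu 1/24; Junko 1/24; Kaede 1/4; Noboru 1/36; Sachiko 1/12; Takeshi 1/4; Yoshiko 1/36

There is no surviving spouse, so the entire estate passes to Ryo's descendants per stirpes.
The estate is divided into 4 equal shares of 1/4 among Takeshi, Mariko, Midori, Kenji.
Takeshi is living and takes 1/4.
Mariko predeceased; the 1/4 allotted to Mariko's branch passes to Mariko's issue by representation.
Haruki's line is the sole branch at this level, so the full 1/4 passes to Haruki's issue by representation.
The 1/4 is divided into 3 equal shares of 1/12 among Daichi, Umeko, Emiko.
Daichi is living and takes 1/12.
Umeko predeceased; the 1/12 allotted to Umeko's branch passes to Umeko's issue by representation.
The 1/12 is divided into 3 equal shares of 1/36 among Hana, Yoshiko, Noboru.
Hana is living and takes 1/36.
Yoshiko is living and takes 1/36.
Noboru is living and takes 1/36.
Emiko is living and takes 1/12.
Midori predeceased; the 1/4 allotted to Midori's branch passes to Midori's issue by representation.
Kaede is the sole taker at this level and receives the full 1/4.
Kenji predeceased; the 1/4 allotted to Kenji's branch passes to Kenji's issue by representation.
The 1/4 is divided into 3 equal shares of 1/12 among Sachiko, Akira, Chiyo.
Sachiko is living and takes 1/12.
Akira is living and takes 1/12.
Chiyo predeceased; the 1/12 allotted to Chiyo's branch passes to Chiyo's issue by representation.
The 1/12 is divided into 2 equal shares of 1/24 among Isamu, Junko.
Isamu is living and takes 1/24.
Junko is living and takes 1/24.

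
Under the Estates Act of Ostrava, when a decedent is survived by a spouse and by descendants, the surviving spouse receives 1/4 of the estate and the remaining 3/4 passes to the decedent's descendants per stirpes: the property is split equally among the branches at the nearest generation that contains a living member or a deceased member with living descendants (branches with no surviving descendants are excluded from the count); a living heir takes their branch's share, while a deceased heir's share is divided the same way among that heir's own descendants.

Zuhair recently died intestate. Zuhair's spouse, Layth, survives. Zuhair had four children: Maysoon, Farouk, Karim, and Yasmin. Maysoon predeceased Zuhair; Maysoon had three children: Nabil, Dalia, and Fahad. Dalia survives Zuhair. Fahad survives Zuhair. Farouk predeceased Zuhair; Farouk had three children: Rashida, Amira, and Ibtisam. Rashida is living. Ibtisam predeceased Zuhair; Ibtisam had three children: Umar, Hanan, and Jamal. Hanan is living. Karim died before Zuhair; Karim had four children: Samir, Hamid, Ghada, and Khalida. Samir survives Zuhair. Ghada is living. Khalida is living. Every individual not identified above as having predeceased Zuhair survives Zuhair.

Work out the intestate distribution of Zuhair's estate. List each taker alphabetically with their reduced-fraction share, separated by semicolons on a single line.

Amira 1/16; Dalia 1/16; Fahad 1/16; Ghada 3/64; Hamid 3/64; Hanan 1/48; Jamal 1/48; Khalida 3/64; Layth 1/4; Nabil 1/16; Rashida 1/16; Samir 3/64; Umar 1/48; Yasmin 3/16

Layth, as surviving spouse, takes 1/4.
The remaining 3/4 passes to Zuhair's descendants per stirpes.
The 3/4 is divided into 4 equal shares of 3/16 among Maysoon, Farouk, Karim, Yasmin.
Maysoon predeceased; the 3/16 allotted to Maysoon's branch passes to Maysoon's issue by representation.
The 3/16 is divided into 3 equal shares of 1/16 among Nabil, Dalia, Fahad.
Nabil is living and takes 1/16.
Dalia is living and takes 1/16.
Fahad is living and takes 1/16.
Farouk predeceased; the 3/16 allotted to Farouk's branch passes to Farouk's issue by representation.
The 3/16 is divided into 3 equal shares of 1/16 among Rashida, Amira, Ibtisam.
Rashida is living and takes 1/16.
Amira is living and takes 1/16.
Ibtisam predeceased; the 1/16 allotted to Ibtisam's branch passes to Ibtisam's issue by representation.
The 1/16 is divided into 3 equal shares of 1/48 among Umar, Hanan, Jamal.
Umar is living and takes 1/48.
Hanan is living and takes 1/48.
Jamal is living and takes 1/48.
Karim predeceased; the 3/16 allotted to Karim's branch passes to Karim's issue by representation.
The 3/16 is divided into 4 equal shares of 3/64 among Samir, Hamid, Ghada, Khalida.
Samir is living and takes 3/64.
Hamid is living and takes 3/64.
Ghada is living and takes 3/64.
Khalida is living and takes 3/64.
Yasmin is living and takes 3/16.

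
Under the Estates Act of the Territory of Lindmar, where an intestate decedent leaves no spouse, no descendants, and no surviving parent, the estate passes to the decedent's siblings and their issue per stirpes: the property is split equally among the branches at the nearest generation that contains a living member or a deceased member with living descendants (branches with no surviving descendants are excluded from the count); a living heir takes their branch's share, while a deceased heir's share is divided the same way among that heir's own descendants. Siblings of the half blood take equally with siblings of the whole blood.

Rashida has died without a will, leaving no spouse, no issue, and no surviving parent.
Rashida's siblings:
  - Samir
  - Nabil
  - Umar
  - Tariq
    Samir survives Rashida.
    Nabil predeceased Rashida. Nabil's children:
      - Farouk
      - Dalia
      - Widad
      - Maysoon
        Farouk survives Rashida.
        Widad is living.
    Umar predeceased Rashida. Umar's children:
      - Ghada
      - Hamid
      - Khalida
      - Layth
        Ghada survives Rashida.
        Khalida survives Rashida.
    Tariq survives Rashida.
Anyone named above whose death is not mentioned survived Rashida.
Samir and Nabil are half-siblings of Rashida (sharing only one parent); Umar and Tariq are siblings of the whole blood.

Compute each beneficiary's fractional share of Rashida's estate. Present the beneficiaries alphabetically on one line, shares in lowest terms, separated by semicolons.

Dalia 1/16; Farouk 1/16; Ghada 1/16; Hamid 1/16; Khalida 1/16; Layth 1/16; Maysoon 1/16; Samir 1/4; Tariq 1/4; Widad 1/16

No spouse, descendants, or parent survives, so the estate passes to Rashida's siblings per stirpes.
Half-blood and whole-blood siblings take equally under the stated rule.
The estate is divided into 4 equal shares of 1/4 among Samir, Nabil, Umar, Tariq.
Samir is living and takes 1/4.
Nabil predeceased; the 1/4 allotted to Nabil's branch passes to Nabil's issue by representation.
The 1/4 is divided into 4 equal shares of 1/16 among Farouk, Dalia, Widad, Maysoon.
Farouk is living and takes 1/16.
Dalia is living and takes 1/16.
Widad is living and takes 1/16.
Maysoon is living and takes 1/16.
Umar predeceased; the 1/4 allotted to Umar's branch passes to Umar's issue by representation.
The 1/4 is divided into 4 equal shares of 1/16 among Ghada, Hamid, Khalida, Layth.
Ghada is living and takes 1/16.
Hamid is living and takes 1/16.
Khalida is living and takes 1/16.
Layth is living and takes 1/16.
Tariq is living and takes 1/4.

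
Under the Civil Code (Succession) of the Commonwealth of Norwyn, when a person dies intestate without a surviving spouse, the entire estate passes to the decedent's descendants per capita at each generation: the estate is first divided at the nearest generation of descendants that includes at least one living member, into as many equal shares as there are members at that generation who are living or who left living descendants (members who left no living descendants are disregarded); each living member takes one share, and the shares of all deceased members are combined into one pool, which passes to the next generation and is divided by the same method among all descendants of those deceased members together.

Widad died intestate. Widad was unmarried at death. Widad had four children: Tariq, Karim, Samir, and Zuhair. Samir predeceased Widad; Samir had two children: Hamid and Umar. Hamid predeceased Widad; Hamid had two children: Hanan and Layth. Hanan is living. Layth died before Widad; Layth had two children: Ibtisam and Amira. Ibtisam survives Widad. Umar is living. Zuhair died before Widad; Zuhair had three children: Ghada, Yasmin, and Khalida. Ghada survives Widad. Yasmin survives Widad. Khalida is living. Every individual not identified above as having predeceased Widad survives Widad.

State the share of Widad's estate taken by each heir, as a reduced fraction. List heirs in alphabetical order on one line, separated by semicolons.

There is no surviving spouse, so the entire estate passes to Widad's descendants per capita at each generation.
At generation 1 (Tariq, Karim, Samir, Zuhair) there are 4 shares of (1)/4 = 1/4 each.
Living: Tariq and Karim — each takes 1/4.
Deceased: Samir and Zuhair. Their combined 1/2 is pooled and carried to generation 2.
At generation 2 (Hamid, Umar, Ghada, Yasmin, Khalida) there are 5 shares of (1/2)/5 = 1/10 each.
Living: Umar, Ghada, Yasmin, and Khalida — each takes 1/10.
Deceased: Hamid. That 1/10 share is carried to generation 3.
At generation 3 (Hanan, Layth) there are 2 shares of (1/10)/2 = 1/20 each.
Living: Hanan — each takes 1/20.
Deceased: Layth. That 1/20 share is carried to generation 4.
At generation 4 (Ibtisam, Amira) there are 2 shares of (1/20)/2 = 1/40 each.
Living: Ibtisam and Amira — each takes 1/40.

Amira 1/40; Ghada 1/10; Hanan 1/20; Ibtisam 1/40; Karim 1/4; Khalida 1/10; Tariq 1/4; Umar 1/10; Yasmin 1/10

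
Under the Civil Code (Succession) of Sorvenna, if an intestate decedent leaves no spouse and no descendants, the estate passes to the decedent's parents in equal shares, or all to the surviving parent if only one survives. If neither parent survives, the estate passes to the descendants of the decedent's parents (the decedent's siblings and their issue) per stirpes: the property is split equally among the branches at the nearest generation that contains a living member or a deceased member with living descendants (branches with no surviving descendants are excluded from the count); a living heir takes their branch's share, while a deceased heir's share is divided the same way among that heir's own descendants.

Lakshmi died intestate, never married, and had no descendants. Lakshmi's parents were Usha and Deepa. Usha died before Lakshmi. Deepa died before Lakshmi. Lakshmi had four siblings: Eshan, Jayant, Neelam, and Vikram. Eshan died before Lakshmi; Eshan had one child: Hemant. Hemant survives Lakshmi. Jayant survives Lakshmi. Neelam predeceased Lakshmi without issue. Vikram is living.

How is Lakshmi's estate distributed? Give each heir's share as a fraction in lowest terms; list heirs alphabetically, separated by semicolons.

Hemant 1/3; Jayant 1/3; Vikram 1/3

Neither parent survives and there are no descendants, so the estate passes to Lakshmi's siblings and their issue per stirpes.
Neelam left no surviving issue, so that branch lapses and is disregarded.
The estate is divided into 3 equal shares of 1/3 among Eshan, Jayant, Vikram.
Eshan predeceased; the 1/3 allotted to Eshan's branch passes to Eshan's issue by representation.
Hemant is the sole taker at this level and receives the full 1/3.
Jayant is living and takes 1/3.
Vikram is living and takes 1/3.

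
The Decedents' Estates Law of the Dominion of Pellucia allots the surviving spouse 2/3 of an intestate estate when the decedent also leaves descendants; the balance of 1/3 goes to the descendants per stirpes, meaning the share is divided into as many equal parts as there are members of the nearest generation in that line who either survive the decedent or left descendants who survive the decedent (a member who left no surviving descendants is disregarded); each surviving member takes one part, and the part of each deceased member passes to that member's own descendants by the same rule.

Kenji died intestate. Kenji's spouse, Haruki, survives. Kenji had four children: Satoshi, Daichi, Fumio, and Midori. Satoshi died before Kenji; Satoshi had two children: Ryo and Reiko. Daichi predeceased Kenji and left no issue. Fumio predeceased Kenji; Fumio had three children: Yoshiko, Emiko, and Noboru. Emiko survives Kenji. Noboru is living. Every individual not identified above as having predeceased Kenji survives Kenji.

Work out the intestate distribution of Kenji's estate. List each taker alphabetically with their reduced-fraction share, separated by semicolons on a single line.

Haruki, as surviving spouse, takes 2/3.
The remaining 1/3 passes to Kenji's descendants per stirpes.
Daichi left no surviving issue, so that branch lapses and is disregarded.
The 1/3 is divided into 3 equal shares of 1/9 among Satoshi, Fumio, Midori.
Satoshi predeceased; the 1/9 allotted to Satoshi's branch passes to Satoshi's issue by representation.
The 1/9 is divided into 2 equal shares of 1/18 among Ryo, Reiko.
Ryo is living and takes 1/18.
Reiko is living and takes 1/18.
Fumio predeceased; the 1/9 allotted to Fumio's branch passes to Fumio's issue by representation.
The 1/9 is divided into 3 equal shares of 1/27 among Yoshiko, Emiko, Noboru.
Yoshiko is living and takes 1/27.
Emiko is living and takes 1/27.
Noboru is living and takes 1/27.
Midori is living and takes 1/9.

Emiko 1/27; Haruki 2/3; Midori 1/9; Noboru 1/27; Reiko 1/18; Ryo 1/18; Yoshiko 1/27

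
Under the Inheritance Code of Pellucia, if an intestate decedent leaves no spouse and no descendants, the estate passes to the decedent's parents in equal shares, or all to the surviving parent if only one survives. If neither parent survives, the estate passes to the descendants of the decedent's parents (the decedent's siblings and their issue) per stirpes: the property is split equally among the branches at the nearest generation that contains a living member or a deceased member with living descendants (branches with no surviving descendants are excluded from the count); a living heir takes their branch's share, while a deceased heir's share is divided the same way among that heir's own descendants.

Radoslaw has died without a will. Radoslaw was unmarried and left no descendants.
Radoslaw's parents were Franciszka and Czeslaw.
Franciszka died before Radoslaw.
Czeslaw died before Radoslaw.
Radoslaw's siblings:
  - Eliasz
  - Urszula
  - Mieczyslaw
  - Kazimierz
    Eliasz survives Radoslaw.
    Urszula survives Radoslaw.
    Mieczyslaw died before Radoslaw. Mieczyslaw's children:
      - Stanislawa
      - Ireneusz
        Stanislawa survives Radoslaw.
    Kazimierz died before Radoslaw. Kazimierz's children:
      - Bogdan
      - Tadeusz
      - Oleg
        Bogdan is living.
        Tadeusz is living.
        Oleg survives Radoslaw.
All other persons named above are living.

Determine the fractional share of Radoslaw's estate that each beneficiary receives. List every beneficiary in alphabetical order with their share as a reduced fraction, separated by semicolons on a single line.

Bogdan 1/12; Eliasz 1/4; Ireneusz 1/8; Oleg 1/12; Stanislawa 1/8; Tadeusz 1/12; Urszula 1/4

Neither parent survives and there are no descendants, so the estate passes to Radoslaw's siblings and their issue per stirpes.
The estate is divided into 4 equal shares of 1/4 among Eliasz, Urszula, Mieczyslaw, Kazimierz.
Eliasz is living and takes 1/4.
Urszula is living and takes 1/4.
Mieczyslaw predeceased; the 1/4 allotted to Mieczyslaw's branch passes to Mieczyslaw's issue by representation.
The 1/4 is divided into 2 equal shares of 1/8 among Stanislawa, Ireneusz.
Stanislawa is living and takes 1/8.
Ireneusz is living and takes 1/8.
Kazimierz predeceased; the 1/4 allotted to Kazimierz's branch passes to Kazimierz's issue by representation.
The 1/4 is divided into 3 equal shares of 1/12 among Bogdan, Tadeusz, Oleg.
Bogdan is living and takes 1/12.
Tadeusz is living and takes 1/12.
Oleg is living and takes 1/12.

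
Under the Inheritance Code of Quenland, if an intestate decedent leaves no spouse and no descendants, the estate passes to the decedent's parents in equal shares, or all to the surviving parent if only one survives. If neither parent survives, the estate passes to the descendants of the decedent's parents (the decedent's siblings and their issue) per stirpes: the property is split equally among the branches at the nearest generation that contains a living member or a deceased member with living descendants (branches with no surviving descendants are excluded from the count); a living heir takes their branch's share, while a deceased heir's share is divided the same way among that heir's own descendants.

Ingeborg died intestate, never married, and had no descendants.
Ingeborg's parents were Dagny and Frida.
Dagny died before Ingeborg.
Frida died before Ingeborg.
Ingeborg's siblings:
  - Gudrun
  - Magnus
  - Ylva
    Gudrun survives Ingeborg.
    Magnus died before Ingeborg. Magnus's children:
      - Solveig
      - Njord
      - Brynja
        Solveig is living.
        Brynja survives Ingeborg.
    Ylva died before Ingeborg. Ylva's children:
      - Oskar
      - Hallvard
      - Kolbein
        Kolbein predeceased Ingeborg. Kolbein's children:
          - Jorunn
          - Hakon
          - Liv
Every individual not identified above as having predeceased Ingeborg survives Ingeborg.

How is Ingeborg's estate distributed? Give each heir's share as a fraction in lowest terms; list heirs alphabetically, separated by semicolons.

Neither parent survives and there are no descendants, so the estate passes to Ingeborg's siblings and their issue per stirpes.
The estate is divided into 3 equal shares of 1/3 among Gudrun, Magnus, Ylva.
Gudrun is living and takes 1/3.
Magnus predeceased; the 1/3 allotted to Magnus's branch passes to Magnus's issue by representation.
The 1/3 is divided into 3 equal shares of 1/9 among Solveig, Njord, Brynja.
Solveig is living and takes 1/9.
Njord is living and takes 1/9.
Brynja is living and takes 1/9.
Ylva predeceased; the 1/3 allotted to Ylva's branch passes to Ylva's issue by representation.
The 1/3 is divided into 3 equal shares of 1/9 among Oskar, Hallvard, Kolbein.
Oskar is living and takes 1/9.
Hallvard is living and takes 1/9.
Kolbein predeceased; the 1/9 allotted to Kolbein's branch passes to Kolbein's issue by representation.
The 1/9 is divided into 3 equal shares of 1/27 among Jorunn, Hakon, Liv.
Jorunn is living and takes 1/27.
Hakon is living and takes 1/27.
Liv is living and takes 1/27.

Brynja 1/9; Gudrun 1/3; Hakon 1/27; Hallvard 1/9; Jorunn 1/27; Liv 1/27; Njord 1/9; Oskar 1/9; Solveig 1/9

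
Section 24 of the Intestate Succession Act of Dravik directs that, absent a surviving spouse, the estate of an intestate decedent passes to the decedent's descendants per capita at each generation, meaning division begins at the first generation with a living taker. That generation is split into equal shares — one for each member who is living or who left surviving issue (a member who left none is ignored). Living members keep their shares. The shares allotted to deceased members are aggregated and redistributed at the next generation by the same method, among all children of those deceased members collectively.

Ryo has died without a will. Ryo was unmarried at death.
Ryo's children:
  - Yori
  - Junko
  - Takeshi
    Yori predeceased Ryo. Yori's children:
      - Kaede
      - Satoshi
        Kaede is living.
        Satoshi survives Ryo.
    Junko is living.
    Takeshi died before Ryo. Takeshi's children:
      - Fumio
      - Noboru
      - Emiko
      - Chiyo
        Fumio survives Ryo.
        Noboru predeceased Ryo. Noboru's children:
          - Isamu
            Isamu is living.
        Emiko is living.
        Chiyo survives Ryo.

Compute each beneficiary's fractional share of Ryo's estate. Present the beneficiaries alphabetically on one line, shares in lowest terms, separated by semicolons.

There is no surviving spouse, so the entire estate passes to Ryo's descendants per capita at each generation.
At generation 1 (Yori, Junko, Takeshi) there are 3 shares of (1)/3 = 1/3 each.
Living: Junko — each takes 1/3.
Deceased: Yori and Takeshi. Their combined 2/3 is pooled and carried to generation 2.
At generation 2 (Kaede, Satoshi, Fumio, Noboru, Emiko, Chiyo) there are 6 shares of (2/3)/6 = 1/9 each.
Living: Kaede, Satoshi, Fumio, Emiko, and Chiyo — each takes 1/9.
Deceased: Noboru. That 1/9 share is carried to generation 3.
At generation 3 (Isamu) there are 1 shares of (1/9)/1 = 1/9 each.
Living: Isamu — each takes 1/9.

Chiyo 1/9; Emiko 1/9; Fumio 1/9; Isamu 1/9; Junko 1/3; Kaede 1/9; Satoshi 1/9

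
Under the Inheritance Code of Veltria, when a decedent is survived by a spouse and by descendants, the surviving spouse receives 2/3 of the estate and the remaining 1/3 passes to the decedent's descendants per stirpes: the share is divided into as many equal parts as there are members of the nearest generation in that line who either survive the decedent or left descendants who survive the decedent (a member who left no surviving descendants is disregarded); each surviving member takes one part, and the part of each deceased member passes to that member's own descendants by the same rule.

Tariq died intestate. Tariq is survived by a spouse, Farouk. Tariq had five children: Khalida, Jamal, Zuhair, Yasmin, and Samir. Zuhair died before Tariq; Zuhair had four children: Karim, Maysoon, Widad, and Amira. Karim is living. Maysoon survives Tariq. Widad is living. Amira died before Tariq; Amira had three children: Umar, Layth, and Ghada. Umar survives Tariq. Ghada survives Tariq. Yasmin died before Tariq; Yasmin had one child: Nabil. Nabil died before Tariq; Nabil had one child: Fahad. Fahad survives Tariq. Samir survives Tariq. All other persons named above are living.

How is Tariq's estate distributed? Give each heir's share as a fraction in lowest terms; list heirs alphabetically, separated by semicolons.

Fahad 1/15; Farouk 2/3; Ghada 1/180; Jamal 1/15; Karim 1/60; Khalida 1/15; Layth 1/180; Maysoon 1/60; Samir 1/15; Umar 1/180; Widad 1/60

Farouk, as surviving spouse, takes 2/3.
The remaining 1/3 passes to Tariq's descendants per stirpes.
The 1/3 is divided into 5 equal shares of 1/15 among Khalida, Jamal, Zuhair, Yasmin, Samir.
Khalida is living and takes 1/15.
Jamal is living and takes 1/15.
Zuhair predeceased; the 1/15 allotted to Zuhair's branch passes to Zuhair's issue by representation.
The 1/15 is divided into 4 equal shares of 1/60 among Karim, Maysoon, Widad, Amira.
Karim is living and takes 1/60.
Maysoon is living and takes 1/60.
Widad is living and takes 1/60.
Amira predeceased; the 1/60 allotted to Amira's branch passes to Amira's issue by representation.
The 1/60 is divided into 3 equal shares of 1/180 among Umar, Layth, Ghada.
Umar is living and takes 1/180.
Layth is living and takes 1/180.
Ghada is living and takes 1/180.
Yasmin predeceased; the 1/15 allotted to Yasmin's branch passes to Yasmin's issue by representation.
Nabil's line is the sole branch at this level, so the full 1/15 passes to Nabil's issue by representation.
Fahad is the sole taker at this level and receives the full 1/15.
Samir is living and takes 1/15.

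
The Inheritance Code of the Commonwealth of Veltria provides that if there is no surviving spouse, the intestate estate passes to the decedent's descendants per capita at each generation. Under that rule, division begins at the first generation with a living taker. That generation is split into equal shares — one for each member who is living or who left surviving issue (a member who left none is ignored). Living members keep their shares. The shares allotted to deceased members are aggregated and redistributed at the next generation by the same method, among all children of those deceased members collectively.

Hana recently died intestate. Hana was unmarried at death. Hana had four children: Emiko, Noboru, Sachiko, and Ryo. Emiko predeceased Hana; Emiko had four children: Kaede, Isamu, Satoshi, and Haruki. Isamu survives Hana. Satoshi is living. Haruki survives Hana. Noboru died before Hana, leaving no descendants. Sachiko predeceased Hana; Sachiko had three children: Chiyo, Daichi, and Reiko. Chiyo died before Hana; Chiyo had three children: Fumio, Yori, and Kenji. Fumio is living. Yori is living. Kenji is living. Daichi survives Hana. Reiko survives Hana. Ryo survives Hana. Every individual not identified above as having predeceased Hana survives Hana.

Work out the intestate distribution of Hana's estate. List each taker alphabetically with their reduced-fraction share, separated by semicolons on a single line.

Daichi 2/21; Fumio 2/63; Haruki 2/21; Isamu 2/21; Kaede 2/21; Kenji 2/63; Reiko 2/21; Ryo 1/3; Satoshi 2/21; Yori 2/63

There is no surviving spouse, so the entire estate passes to Hana's descendants per capita at each generation.
At generation 1 (Emiko, Sachiko, Ryo) there are 3 shares of (1)/3 = 1/3 each.
Living: Ryo — each takes 1/3.
Deceased: Emiko and Sachiko. Their combined 2/3 is pooled and carried to generation 2.
At generation 2 (Kaede, Isamu, Satoshi, Haruki, Chiyo, Daichi, Reiko) there are 7 shares of (2/3)/7 = 2/21 each.
Living: Kaede, Isamu, Satoshi, Haruki, Daichi, and Reiko — each takes 2/21.
Deceased: Chiyo. That 2/21 share is carried to generation 3.
At generation 3 (Fumio, Yori, Kenji) there are 3 shares of (2/21)/3 = 2/63 each.
Living: Fumio, Yori, and Kenji — each takes 2/63.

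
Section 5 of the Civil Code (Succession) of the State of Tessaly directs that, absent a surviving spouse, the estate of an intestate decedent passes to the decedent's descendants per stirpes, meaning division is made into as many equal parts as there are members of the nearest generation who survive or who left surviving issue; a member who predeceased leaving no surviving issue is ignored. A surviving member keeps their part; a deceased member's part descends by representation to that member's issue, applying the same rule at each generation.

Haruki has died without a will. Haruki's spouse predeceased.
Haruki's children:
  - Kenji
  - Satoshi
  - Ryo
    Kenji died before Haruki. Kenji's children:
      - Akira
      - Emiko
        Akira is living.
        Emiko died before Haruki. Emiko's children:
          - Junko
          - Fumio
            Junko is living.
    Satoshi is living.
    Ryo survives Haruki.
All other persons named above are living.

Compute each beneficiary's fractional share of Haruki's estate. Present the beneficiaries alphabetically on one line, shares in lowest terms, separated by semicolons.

There is no surviving spouse, so the entire estate passes to Haruki's descendants per stirpes.
The estate is divided into 3 equal shares of 1/3 among Kenji, Satoshi, Ryo.
Kenji predeceased; the 1/3 allotted to Kenji's branch passes to Kenji's issue by representation.
The 1/3 is divided into 2 equal shares of 1/6 among Akira, Emiko.
Akira is living and takes 1/6.
Emiko predeceased; the 1/6 allotted to Emiko's branch passes to Emiko's issue by representation.
The 1/6 is divided into 2 equal shares of 1/12 among Junko, Fumio.
Junko is living and takes 1/12.
Fumio is living and takes 1/12.
Satoshi is living and takes 1/3.
Ryo is living and takes 1/3.

Akira 1/6; Fumio 1/12; Junko 1/12; Ryo 1/3; Satoshi 1/3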